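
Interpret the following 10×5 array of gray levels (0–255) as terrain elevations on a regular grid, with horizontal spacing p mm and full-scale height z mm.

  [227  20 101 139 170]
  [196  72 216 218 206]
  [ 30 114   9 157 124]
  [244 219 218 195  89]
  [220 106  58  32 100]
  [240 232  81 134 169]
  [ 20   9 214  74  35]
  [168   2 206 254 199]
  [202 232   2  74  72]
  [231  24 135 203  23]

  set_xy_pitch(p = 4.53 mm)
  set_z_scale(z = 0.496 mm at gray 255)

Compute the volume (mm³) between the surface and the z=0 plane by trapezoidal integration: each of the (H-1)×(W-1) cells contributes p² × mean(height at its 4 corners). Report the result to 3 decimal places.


height_mm = gray/255 × 0.496; cell vol = 4.53² × mean(4 corners)
unit = 4.53² × 0.496 / (4×255) = 0.00997879 mm³ per gray-sum
row 0: Σ corner-gray over 4 cells = 2331  → 23.2606
row 1: Σ corner-gray over 4 cells = 2128  → 21.2349
row 2: Σ corner-gray over 4 cells = 2311  → 23.0610
row 3: Σ corner-gray over 4 cells = 2309  → 23.0410
row 4: Σ corner-gray over 4 cells = 2015  → 20.1073
row 5: Σ corner-gray over 4 cells = 1952  → 19.4786
row 6: Σ corner-gray over 4 cells = 1940  → 19.3589
row 7: Σ corner-gray over 4 cells = 2181  → 21.7637
row 8: Σ corner-gray over 4 cells = 1868  → 18.6404
Σ rows: total corner-gray = 19035  → 189.9463 mm³

189.946


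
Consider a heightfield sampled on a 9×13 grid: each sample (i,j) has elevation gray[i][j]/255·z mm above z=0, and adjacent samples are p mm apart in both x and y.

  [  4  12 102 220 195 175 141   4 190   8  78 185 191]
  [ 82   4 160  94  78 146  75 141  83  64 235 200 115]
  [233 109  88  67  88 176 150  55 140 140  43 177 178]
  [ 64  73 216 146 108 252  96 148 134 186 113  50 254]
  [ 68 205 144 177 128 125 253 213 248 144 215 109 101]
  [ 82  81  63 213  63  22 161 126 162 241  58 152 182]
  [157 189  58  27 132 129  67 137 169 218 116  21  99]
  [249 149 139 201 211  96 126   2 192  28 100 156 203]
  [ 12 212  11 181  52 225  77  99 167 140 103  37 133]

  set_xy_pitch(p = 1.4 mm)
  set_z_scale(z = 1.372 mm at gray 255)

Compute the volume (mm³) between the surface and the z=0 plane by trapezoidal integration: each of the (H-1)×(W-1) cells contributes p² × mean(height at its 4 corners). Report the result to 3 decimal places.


height_mm = gray/255 × 1.372; cell vol = 1.4² × mean(4 corners)
unit = 1.4² × 1.372 / (4×255) = 0.00263639 mm³ per gray-sum
row 0: Σ corner-gray over 12 cells = 5572  → 14.6900
row 1: Σ corner-gray over 12 cells = 5634  → 14.8534
row 2: Σ corner-gray over 12 cells = 6239  → 16.4485
row 3: Σ corner-gray over 12 cells = 7453  → 19.6490
row 4: Σ corner-gray over 12 cells = 7039  → 18.5576
row 5: Σ corner-gray over 12 cells = 5730  → 15.1065
row 6: Σ corner-gray over 12 cells = 6034  → 15.9080
row 7: Σ corner-gray over 12 cells = 6005  → 15.8315
Σ rows: total corner-gray = 49706  → 131.0445 mm³

131.045


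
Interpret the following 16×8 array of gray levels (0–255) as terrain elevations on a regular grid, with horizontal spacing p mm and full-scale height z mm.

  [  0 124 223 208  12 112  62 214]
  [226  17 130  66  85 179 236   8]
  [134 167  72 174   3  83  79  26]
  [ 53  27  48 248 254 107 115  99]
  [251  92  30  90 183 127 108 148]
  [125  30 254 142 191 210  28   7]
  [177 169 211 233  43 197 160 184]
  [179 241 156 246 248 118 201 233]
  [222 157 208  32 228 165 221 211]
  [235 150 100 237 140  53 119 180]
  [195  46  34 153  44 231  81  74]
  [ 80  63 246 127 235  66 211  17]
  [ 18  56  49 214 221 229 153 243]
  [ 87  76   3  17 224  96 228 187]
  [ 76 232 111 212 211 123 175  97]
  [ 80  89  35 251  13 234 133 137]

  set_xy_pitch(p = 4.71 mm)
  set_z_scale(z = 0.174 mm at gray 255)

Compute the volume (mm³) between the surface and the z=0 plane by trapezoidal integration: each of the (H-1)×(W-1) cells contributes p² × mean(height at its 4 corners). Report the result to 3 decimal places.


height_mm = gray/255 × 0.174; cell vol = 4.71² × mean(4 corners)
unit = 4.71² × 0.174 / (4×255) = 0.00378435 mm³ per gray-sum
row 0: Σ corner-gray over 7 cells = 3356  → 12.7003
row 1: Σ corner-gray over 7 cells = 2976  → 11.2622
row 2: Σ corner-gray over 7 cells = 3066  → 11.6028
row 3: Σ corner-gray over 7 cells = 3409  → 12.9008
row 4: Σ corner-gray over 7 cells = 3501  → 13.2490
row 5: Σ corner-gray over 7 cells = 4229  → 16.0040
row 6: Σ corner-gray over 7 cells = 5219  → 19.7505
row 7: Σ corner-gray over 7 cells = 5287  → 20.0078
row 8: Σ corner-gray over 7 cells = 4468  → 16.9085
row 9: Σ corner-gray over 7 cells = 3460  → 13.0938
row 10: Σ corner-gray over 7 cells = 3440  → 13.0182
row 11: Σ corner-gray over 7 cells = 4098  → 15.5083
row 12: Σ corner-gray over 7 cells = 3667  → 13.8772
row 13: Σ corner-gray over 7 cells = 3863  → 14.6189
row 14: Σ corner-gray over 7 cells = 4028  → 15.2433
Σ rows: total corner-gray = 58067  → 219.7456 mm³

219.746


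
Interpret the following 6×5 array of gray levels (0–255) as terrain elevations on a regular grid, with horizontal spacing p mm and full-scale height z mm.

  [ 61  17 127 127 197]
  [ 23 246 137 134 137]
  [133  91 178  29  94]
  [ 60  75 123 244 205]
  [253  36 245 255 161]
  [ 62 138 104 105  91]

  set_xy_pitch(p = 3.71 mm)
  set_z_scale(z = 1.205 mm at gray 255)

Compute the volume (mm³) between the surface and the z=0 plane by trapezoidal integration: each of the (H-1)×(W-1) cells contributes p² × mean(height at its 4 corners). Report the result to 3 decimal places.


height_mm = gray/255 × 1.205; cell vol = 3.71² × mean(4 corners)
unit = 3.71² × 1.205 / (4×255) = 0.0162605 mm³ per gray-sum
row 0: Σ corner-gray over 4 cells = 1994  → 32.4235
row 1: Σ corner-gray over 4 cells = 2017  → 32.7975
row 2: Σ corner-gray over 4 cells = 1972  → 32.0658
row 3: Σ corner-gray over 4 cells = 2635  → 42.8465
row 4: Σ corner-gray over 4 cells = 2333  → 37.9358
Σ rows: total corner-gray = 10951  → 178.0691 mm³

178.069


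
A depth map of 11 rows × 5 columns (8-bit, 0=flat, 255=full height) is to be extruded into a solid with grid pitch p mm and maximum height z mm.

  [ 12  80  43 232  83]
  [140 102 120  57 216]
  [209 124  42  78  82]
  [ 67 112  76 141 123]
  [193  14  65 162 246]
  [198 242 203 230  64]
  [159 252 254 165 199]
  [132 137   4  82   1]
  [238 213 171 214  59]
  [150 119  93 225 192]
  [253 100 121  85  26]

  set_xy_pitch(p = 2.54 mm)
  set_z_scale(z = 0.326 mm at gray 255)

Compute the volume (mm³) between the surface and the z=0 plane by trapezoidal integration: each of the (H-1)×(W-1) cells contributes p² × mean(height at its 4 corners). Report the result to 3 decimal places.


44.992

height_mm = gray/255 × 0.326; cell vol = 2.54² × mean(4 corners)
unit = 2.54² × 0.326 / (4×255) = 0.00206198 mm³ per gray-sum
row 0: Σ corner-gray over 4 cells = 1719  → 3.5445
row 1: Σ corner-gray over 4 cells = 1693  → 3.4909
row 2: Σ corner-gray over 4 cells = 1627  → 3.3548
row 3: Σ corner-gray over 4 cells = 1769  → 3.6476
row 4: Σ corner-gray over 4 cells = 2533  → 5.2230
row 5: Σ corner-gray over 4 cells = 3312  → 6.8293
row 6: Σ corner-gray over 4 cells = 2279  → 4.6993
row 7: Σ corner-gray over 4 cells = 2072  → 4.2724
row 8: Σ corner-gray over 4 cells = 2709  → 5.5859
row 9: Σ corner-gray over 4 cells = 2107  → 4.3446
Σ rows: total corner-gray = 21820  → 44.9924 mm³


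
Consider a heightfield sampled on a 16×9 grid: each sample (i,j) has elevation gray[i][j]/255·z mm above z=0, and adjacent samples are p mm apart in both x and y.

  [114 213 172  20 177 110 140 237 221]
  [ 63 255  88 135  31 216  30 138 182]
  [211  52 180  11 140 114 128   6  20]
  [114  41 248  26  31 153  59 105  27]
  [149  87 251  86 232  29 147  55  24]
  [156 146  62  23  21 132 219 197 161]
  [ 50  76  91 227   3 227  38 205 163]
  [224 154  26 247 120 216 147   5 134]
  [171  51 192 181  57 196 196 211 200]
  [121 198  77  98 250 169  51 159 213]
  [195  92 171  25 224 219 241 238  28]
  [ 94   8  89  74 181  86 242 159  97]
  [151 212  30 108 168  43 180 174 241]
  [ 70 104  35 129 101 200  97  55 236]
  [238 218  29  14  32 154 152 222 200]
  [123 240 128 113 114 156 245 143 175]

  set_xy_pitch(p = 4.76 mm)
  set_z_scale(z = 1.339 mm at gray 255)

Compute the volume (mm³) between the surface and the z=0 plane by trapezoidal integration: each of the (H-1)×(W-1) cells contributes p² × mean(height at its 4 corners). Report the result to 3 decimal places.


height_mm = gray/255 × 1.339; cell vol = 4.76² × mean(4 corners)
unit = 4.76² × 1.339 / (4×255) = 0.0297437 mm³ per gray-sum
row 0: Σ corner-gray over 8 cells = 4504  → 133.9654
row 1: Σ corner-gray over 8 cells = 3524  → 104.8166
row 2: Σ corner-gray over 8 cells = 2960  → 88.0412
row 3: Σ corner-gray over 8 cells = 3414  → 101.5448
row 4: Σ corner-gray over 8 cells = 3864  → 114.9295
row 5: Σ corner-gray over 8 cells = 3864  → 114.9295
row 6: Σ corner-gray over 8 cells = 4135  → 122.9900
row 7: Σ corner-gray over 8 cells = 4727  → 140.5982
row 8: Σ corner-gray over 8 cells = 4877  → 145.0598
row 9: Σ corner-gray over 8 cells = 4981  → 148.1531
row 10: Σ corner-gray over 8 cells = 4512  → 134.2034
row 11: Σ corner-gray over 8 cells = 4091  → 121.6813
row 12: Σ corner-gray over 8 cells = 3970  → 118.0823
row 13: Σ corner-gray over 8 cells = 3828  → 113.8587
row 14: Σ corner-gray over 8 cells = 4656  → 138.4864
Σ rows: total corner-gray = 61907  → 1841.3403 mm³

1841.340


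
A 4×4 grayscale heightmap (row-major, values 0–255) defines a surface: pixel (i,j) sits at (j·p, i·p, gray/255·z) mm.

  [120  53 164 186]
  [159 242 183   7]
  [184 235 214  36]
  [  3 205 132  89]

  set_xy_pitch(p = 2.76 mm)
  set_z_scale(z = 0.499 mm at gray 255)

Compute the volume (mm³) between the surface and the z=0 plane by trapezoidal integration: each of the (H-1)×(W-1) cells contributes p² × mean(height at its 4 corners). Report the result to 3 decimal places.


height_mm = gray/255 × 0.499; cell vol = 2.76² × mean(4 corners)
unit = 2.76² × 0.499 / (4×255) = 0.00372665 mm³ per gray-sum
row 0: Σ corner-gray over 3 cells = 1756  → 6.5440
row 1: Σ corner-gray over 3 cells = 2134  → 7.9527
row 2: Σ corner-gray over 3 cells = 1884  → 7.0210
Σ rows: total corner-gray = 5774  → 21.5177 mm³

21.518


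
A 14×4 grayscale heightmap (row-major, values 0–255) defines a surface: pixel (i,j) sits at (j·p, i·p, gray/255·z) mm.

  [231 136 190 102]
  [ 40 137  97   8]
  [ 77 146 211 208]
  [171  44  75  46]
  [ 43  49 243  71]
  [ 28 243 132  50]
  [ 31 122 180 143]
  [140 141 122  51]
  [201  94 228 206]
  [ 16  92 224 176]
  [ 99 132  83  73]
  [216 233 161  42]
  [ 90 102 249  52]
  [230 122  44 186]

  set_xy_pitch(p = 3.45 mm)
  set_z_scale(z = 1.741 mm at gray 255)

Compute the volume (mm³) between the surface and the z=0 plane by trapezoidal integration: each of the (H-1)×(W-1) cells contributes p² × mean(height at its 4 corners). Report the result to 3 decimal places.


height_mm = gray/255 × 1.741; cell vol = 3.45² × mean(4 corners)
unit = 3.45² × 1.741 / (4×255) = 0.0203159 mm³ per gray-sum
row 0: Σ corner-gray over 3 cells = 1501  → 30.4942
row 1: Σ corner-gray over 3 cells = 1515  → 30.7786
row 2: Σ corner-gray over 3 cells = 1454  → 29.5394
row 3: Σ corner-gray over 3 cells = 1153  → 23.4243
row 4: Σ corner-gray over 3 cells = 1526  → 31.0021
row 5: Σ corner-gray over 3 cells = 1606  → 32.6274
row 6: Σ corner-gray over 3 cells = 1495  → 30.3723
row 7: Σ corner-gray over 3 cells = 1768  → 35.9186
row 8: Σ corner-gray over 3 cells = 1875  → 38.0924
row 9: Σ corner-gray over 3 cells = 1426  → 28.9705
row 10: Σ corner-gray over 3 cells = 1648  → 33.4807
row 11: Σ corner-gray over 3 cells = 1890  → 38.3971
row 12: Σ corner-gray over 3 cells = 1592  → 32.3430
Σ rows: total corner-gray = 20449  → 415.4405 mm³

415.441


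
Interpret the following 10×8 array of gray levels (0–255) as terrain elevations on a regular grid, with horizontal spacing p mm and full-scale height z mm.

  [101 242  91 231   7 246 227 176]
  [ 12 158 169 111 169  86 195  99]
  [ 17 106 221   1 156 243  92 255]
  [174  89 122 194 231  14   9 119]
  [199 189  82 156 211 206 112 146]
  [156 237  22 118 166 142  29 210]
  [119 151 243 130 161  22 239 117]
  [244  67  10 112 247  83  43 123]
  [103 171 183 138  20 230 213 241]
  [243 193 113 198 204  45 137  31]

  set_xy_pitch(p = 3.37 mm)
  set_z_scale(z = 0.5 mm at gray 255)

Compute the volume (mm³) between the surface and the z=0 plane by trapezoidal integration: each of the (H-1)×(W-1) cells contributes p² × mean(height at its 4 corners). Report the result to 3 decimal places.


195.311

height_mm = gray/255 × 0.5; cell vol = 3.37² × mean(4 corners)
unit = 3.37² × 0.5 / (4×255) = 0.00556711 mm³ per gray-sum
row 0: Σ corner-gray over 7 cells = 4252  → 23.6713
row 1: Σ corner-gray over 7 cells = 3797  → 21.1383
row 2: Σ corner-gray over 7 cells = 3521  → 19.6018
row 3: Σ corner-gray over 7 cells = 3868  → 21.5336
row 4: Σ corner-gray over 7 cells = 4051  → 22.5524
row 5: Σ corner-gray over 7 cells = 3922  → 21.8342
row 6: Σ corner-gray over 7 cells = 3619  → 20.1474
row 7: Σ corner-gray over 7 cells = 3745  → 20.8488
row 8: Σ corner-gray over 7 cells = 4308  → 23.9831
Σ rows: total corner-gray = 35083  → 195.3108 mm³


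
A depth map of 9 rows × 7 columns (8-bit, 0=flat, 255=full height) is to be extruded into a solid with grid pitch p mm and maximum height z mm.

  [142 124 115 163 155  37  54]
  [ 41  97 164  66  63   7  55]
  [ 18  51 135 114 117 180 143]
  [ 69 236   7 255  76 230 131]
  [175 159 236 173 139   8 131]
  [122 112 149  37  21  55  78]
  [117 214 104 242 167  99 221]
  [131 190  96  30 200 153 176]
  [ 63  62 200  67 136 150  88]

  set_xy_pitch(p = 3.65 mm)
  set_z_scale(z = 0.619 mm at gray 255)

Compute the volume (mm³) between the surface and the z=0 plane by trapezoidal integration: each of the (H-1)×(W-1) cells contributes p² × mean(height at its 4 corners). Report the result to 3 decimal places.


190.069

height_mm = gray/255 × 0.619; cell vol = 3.65² × mean(4 corners)
unit = 3.65² × 0.619 / (4×255) = 0.00808493 mm³ per gray-sum
row 0: Σ corner-gray over 6 cells = 2274  → 18.3851
row 1: Σ corner-gray over 6 cells = 2245  → 18.1507
row 2: Σ corner-gray over 6 cells = 3163  → 25.5726
row 3: Σ corner-gray over 6 cells = 3544  → 28.6530
row 4: Σ corner-gray over 6 cells = 2684  → 21.6999
row 5: Σ corner-gray over 6 cells = 2938  → 23.7535
row 6: Σ corner-gray over 6 cells = 3635  → 29.3887
row 7: Σ corner-gray over 6 cells = 3026  → 24.4650
Σ rows: total corner-gray = 23509  → 190.0686 mm³


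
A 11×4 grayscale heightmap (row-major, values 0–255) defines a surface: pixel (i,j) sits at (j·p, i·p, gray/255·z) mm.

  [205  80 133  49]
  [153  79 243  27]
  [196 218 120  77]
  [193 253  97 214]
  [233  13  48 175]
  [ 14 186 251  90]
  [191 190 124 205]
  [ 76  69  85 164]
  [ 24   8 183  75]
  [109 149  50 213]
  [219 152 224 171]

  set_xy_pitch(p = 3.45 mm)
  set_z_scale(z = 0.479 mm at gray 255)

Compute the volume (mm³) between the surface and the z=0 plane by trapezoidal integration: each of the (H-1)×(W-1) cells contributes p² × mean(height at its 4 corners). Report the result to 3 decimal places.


90.237

height_mm = gray/255 × 0.479; cell vol = 3.45² × mean(4 corners)
unit = 3.45² × 0.479 / (4×255) = 0.00558951 mm³ per gray-sum
row 0: Σ corner-gray over 3 cells = 1504  → 8.4066
row 1: Σ corner-gray over 3 cells = 1773  → 9.9102
row 2: Σ corner-gray over 3 cells = 2056  → 11.4920
row 3: Σ corner-gray over 3 cells = 1637  → 9.1500
row 4: Σ corner-gray over 3 cells = 1508  → 8.4290
row 5: Σ corner-gray over 3 cells = 2002  → 11.1902
row 6: Σ corner-gray over 3 cells = 1572  → 8.7867
row 7: Σ corner-gray over 3 cells = 1029  → 5.7516
row 8: Σ corner-gray over 3 cells = 1201  → 6.7130
row 9: Σ corner-gray over 3 cells = 1862  → 10.4077
Σ rows: total corner-gray = 16144  → 90.2370 mm³


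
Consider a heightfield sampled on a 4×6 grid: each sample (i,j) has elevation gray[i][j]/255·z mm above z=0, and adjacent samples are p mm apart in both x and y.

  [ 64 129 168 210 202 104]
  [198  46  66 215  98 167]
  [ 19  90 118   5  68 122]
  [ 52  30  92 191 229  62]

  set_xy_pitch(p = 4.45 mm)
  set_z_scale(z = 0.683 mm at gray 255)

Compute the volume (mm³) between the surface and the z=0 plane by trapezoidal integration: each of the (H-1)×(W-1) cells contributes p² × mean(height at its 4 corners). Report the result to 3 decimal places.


height_mm = gray/255 × 0.683; cell vol = 4.45² × mean(4 corners)
unit = 4.45² × 0.683 / (4×255) = 0.0132599 mm³ per gray-sum
row 0: Σ corner-gray over 5 cells = 2801  → 37.1410
row 1: Σ corner-gray over 5 cells = 1918  → 25.4325
row 2: Σ corner-gray over 5 cells = 1901  → 25.2071
Σ rows: total corner-gray = 6620  → 87.7806 mm³

87.781


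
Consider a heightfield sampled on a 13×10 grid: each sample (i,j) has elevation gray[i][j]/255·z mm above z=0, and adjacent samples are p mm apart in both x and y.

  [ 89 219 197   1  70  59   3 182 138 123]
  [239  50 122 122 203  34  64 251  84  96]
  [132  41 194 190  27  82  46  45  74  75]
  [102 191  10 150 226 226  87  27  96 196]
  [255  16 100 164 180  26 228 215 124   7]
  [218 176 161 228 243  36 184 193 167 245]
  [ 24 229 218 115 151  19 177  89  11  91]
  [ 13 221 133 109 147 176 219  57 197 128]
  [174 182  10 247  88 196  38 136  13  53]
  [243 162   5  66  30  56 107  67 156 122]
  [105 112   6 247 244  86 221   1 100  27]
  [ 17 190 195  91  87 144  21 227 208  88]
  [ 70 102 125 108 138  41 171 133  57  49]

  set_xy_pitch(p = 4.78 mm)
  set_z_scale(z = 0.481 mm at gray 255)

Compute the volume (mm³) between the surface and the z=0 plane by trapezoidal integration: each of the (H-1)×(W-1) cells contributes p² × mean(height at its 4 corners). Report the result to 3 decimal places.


576.214

height_mm = gray/255 × 0.481; cell vol = 4.78² × mean(4 corners)
unit = 4.78² × 0.481 / (4×255) = 0.0107746 mm³ per gray-sum
row 0: Σ corner-gray over 9 cells = 4145  → 44.6607
row 1: Σ corner-gray over 9 cells = 3800  → 40.9434
row 2: Σ corner-gray over 9 cells = 3929  → 42.3334
row 3: Σ corner-gray over 9 cells = 4692  → 50.5544
row 4: Σ corner-gray over 9 cells = 5607  → 60.4131
row 5: Σ corner-gray over 9 cells = 5372  → 57.8811
row 6: Σ corner-gray over 9 cells = 4792  → 51.6318
row 7: Σ corner-gray over 9 cells = 4706  → 50.7052
row 8: Σ corner-gray over 9 cells = 3710  → 39.9737
row 9: Σ corner-gray over 9 cells = 3829  → 41.2559
row 10: Σ corner-gray over 9 cells = 4597  → 49.5308
row 11: Σ corner-gray over 9 cells = 4300  → 46.3307
Σ rows: total corner-gray = 53479  → 576.2142 mm³


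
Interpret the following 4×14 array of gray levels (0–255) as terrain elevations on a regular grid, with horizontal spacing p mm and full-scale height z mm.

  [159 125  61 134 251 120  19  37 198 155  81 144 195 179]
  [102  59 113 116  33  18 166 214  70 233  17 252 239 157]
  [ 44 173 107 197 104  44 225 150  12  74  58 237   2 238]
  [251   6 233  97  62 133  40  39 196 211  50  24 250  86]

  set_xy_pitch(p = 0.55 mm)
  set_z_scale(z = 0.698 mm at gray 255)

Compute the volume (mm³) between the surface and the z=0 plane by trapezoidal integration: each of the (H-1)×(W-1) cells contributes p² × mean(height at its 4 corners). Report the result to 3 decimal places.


height_mm = gray/255 × 0.698; cell vol = 0.55² × mean(4 corners)
unit = 0.55² × 0.698 / (4×255) = 0.000207005 mm³ per gray-sum
row 0: Σ corner-gray over 13 cells = 6697  → 1.3863
row 1: Σ corner-gray over 13 cells = 6367  → 1.3180
row 2: Σ corner-gray over 13 cells = 6067  → 1.2559
Σ rows: total corner-gray = 19131  → 3.9602 mm³

3.960


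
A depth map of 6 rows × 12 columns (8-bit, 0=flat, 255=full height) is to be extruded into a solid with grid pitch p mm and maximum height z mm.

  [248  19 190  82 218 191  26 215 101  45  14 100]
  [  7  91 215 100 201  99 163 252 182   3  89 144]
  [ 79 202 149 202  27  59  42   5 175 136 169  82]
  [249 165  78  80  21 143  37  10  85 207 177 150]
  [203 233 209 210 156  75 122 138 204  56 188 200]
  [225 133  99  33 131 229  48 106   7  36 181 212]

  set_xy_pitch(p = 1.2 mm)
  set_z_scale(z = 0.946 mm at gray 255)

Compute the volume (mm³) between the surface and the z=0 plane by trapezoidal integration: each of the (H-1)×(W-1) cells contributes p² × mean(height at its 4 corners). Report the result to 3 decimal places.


height_mm = gray/255 × 0.946; cell vol = 1.2² × mean(4 corners)
unit = 1.2² × 0.946 / (4×255) = 0.00133553 mm³ per gray-sum
row 0: Σ corner-gray over 11 cells = 5491  → 7.3334
row 1: Σ corner-gray over 11 cells = 5434  → 7.2573
row 2: Σ corner-gray over 11 cells = 4898  → 6.5414
row 3: Σ corner-gray over 11 cells = 5990  → 7.9998
row 4: Σ corner-gray over 11 cells = 6028  → 8.0506
Σ rows: total corner-gray = 27841  → 37.1825 mm³

37.182


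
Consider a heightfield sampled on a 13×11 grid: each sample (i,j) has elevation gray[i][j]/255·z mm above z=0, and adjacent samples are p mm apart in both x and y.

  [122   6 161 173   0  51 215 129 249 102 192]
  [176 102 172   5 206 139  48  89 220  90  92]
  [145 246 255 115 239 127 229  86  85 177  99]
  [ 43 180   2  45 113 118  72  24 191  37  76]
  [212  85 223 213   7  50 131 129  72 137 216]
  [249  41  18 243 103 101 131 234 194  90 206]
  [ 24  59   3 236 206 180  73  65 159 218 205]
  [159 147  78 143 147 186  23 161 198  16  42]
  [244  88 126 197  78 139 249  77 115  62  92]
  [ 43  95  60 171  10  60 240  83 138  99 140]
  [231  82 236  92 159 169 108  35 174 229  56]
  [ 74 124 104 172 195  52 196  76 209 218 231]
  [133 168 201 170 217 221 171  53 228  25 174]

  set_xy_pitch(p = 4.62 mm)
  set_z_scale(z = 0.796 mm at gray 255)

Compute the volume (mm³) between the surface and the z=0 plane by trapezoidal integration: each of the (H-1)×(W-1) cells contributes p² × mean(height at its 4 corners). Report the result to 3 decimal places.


1038.181

height_mm = gray/255 × 0.796; cell vol = 4.62² × mean(4 corners)
unit = 4.62² × 0.796 / (4×255) = 0.016657 mm³ per gray-sum
row 0: Σ corner-gray over 10 cells = 4896  → 81.5527
row 1: Σ corner-gray over 10 cells = 5772  → 96.1442
row 2: Σ corner-gray over 10 cells = 5045  → 84.0346
row 3: Σ corner-gray over 10 cells = 4205  → 70.0427
row 4: Σ corner-gray over 10 cells = 5287  → 88.0656
row 5: Σ corner-gray over 10 cells = 5392  → 89.8146
row 6: Σ corner-gray over 10 cells = 5026  → 83.7181
row 7: Σ corner-gray over 10 cells = 4997  → 83.2350
row 8: Σ corner-gray over 10 cells = 4693  → 78.1713
row 9: Σ corner-gray over 10 cells = 4950  → 82.4522
row 10: Σ corner-gray over 10 cells = 5852  → 97.4768
row 11: Σ corner-gray over 10 cells = 6212  → 103.4733
Σ rows: total corner-gray = 62327  → 1038.1810 mm³


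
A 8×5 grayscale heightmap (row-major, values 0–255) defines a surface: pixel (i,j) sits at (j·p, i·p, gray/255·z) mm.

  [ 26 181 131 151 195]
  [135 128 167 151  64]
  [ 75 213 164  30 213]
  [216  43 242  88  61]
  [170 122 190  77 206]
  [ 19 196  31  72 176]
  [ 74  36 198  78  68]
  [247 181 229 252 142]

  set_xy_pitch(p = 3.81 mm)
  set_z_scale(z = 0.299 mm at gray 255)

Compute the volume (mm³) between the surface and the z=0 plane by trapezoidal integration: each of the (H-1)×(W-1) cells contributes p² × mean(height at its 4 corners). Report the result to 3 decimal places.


height_mm = gray/255 × 0.299; cell vol = 3.81² × mean(4 corners)
unit = 3.81² × 0.299 / (4×255) = 0.00425521 mm³ per gray-sum
row 0: Σ corner-gray over 4 cells = 2238  → 9.5232
row 1: Σ corner-gray over 4 cells = 2193  → 9.3317
row 2: Σ corner-gray over 4 cells = 2125  → 9.0423
row 3: Σ corner-gray over 4 cells = 2177  → 9.2636
row 4: Σ corner-gray over 4 cells = 1947  → 8.2849
row 5: Σ corner-gray over 4 cells = 1559  → 6.6339
row 6: Σ corner-gray over 4 cells = 2479  → 10.5487
Σ rows: total corner-gray = 14718  → 62.6282 mm³

62.628


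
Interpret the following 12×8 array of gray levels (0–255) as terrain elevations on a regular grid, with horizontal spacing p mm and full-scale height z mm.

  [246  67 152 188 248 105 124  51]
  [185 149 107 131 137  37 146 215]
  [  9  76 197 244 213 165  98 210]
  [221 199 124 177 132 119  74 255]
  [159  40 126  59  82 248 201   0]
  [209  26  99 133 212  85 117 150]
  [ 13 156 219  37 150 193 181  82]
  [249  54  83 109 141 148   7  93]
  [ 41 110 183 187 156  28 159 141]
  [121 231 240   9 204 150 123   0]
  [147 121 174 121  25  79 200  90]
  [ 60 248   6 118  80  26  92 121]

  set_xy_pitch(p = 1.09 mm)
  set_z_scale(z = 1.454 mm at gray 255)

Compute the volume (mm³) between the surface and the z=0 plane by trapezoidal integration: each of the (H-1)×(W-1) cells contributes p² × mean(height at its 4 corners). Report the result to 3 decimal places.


height_mm = gray/255 × 1.454; cell vol = 1.09² × mean(4 corners)
unit = 1.09² × 1.454 / (4×255) = 0.00169362 mm³ per gray-sum
row 0: Σ corner-gray over 7 cells = 3879  → 6.5696
row 1: Σ corner-gray over 7 cells = 4019  → 6.8067
row 2: Σ corner-gray over 7 cells = 4331  → 7.3351
row 3: Σ corner-gray over 7 cells = 3797  → 6.4307
row 4: Σ corner-gray over 7 cells = 3374  → 5.7143
row 5: Σ corner-gray over 7 cells = 3670  → 6.2156
row 6: Σ corner-gray over 7 cells = 3393  → 5.7465
row 7: Σ corner-gray over 7 cells = 3254  → 5.5111
row 8: Σ corner-gray over 7 cells = 3863  → 6.5425
row 9: Σ corner-gray over 7 cells = 3712  → 6.2867
row 10: Σ corner-gray over 7 cells = 2998  → 5.0775
Σ rows: total corner-gray = 40290  → 68.2361 mm³

68.236


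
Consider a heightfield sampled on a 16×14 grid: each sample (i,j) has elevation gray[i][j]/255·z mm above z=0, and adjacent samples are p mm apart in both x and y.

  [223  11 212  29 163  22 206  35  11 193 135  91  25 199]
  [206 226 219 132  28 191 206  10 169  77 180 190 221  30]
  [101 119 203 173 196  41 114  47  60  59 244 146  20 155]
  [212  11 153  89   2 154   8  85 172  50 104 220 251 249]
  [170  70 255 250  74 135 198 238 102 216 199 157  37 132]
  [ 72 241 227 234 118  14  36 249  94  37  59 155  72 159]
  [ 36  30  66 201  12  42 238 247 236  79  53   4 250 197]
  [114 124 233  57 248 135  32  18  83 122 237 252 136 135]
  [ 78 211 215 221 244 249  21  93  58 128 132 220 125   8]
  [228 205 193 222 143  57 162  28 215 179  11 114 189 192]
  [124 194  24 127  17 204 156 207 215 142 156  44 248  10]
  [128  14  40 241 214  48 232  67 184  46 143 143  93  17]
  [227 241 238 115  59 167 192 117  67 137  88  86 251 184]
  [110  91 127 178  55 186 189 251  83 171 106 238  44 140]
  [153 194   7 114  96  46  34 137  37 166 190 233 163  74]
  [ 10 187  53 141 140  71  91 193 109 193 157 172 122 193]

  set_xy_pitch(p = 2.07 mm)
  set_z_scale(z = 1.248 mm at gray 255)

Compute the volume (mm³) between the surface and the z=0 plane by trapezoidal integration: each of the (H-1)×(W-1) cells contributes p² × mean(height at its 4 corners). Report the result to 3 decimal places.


550.646

height_mm = gray/255 × 1.248; cell vol = 2.07² × mean(4 corners)
unit = 2.07² × 1.248 / (4×255) = 0.0052427 mm³ per gray-sum
row 0: Σ corner-gray over 13 cells = 6622  → 34.7172
row 1: Σ corner-gray over 13 cells = 7034  → 36.8772
row 2: Σ corner-gray over 13 cells = 6159  → 32.2898
row 3: Σ corner-gray over 13 cells = 7223  → 37.8680
row 4: Σ corner-gray over 13 cells = 7467  → 39.1472
row 5: Σ corner-gray over 13 cells = 6452  → 33.8259
row 6: Σ corner-gray over 13 cells = 6752  → 35.3987
row 7: Σ corner-gray over 13 cells = 7523  → 39.4408
row 8: Σ corner-gray over 13 cells = 7776  → 40.7672
row 9: Σ corner-gray over 13 cells = 7458  → 39.1001
row 10: Σ corner-gray over 13 cells = 6677  → 35.0055
row 11: Σ corner-gray over 13 cells = 7002  → 36.7094
row 12: Σ corner-gray over 13 cells = 7615  → 39.9232
row 13: Σ corner-gray over 13 cells = 6749  → 35.3830
row 14: Σ corner-gray over 13 cells = 6522  → 34.1929
Σ rows: total corner-gray = 105031  → 550.6461 mm³


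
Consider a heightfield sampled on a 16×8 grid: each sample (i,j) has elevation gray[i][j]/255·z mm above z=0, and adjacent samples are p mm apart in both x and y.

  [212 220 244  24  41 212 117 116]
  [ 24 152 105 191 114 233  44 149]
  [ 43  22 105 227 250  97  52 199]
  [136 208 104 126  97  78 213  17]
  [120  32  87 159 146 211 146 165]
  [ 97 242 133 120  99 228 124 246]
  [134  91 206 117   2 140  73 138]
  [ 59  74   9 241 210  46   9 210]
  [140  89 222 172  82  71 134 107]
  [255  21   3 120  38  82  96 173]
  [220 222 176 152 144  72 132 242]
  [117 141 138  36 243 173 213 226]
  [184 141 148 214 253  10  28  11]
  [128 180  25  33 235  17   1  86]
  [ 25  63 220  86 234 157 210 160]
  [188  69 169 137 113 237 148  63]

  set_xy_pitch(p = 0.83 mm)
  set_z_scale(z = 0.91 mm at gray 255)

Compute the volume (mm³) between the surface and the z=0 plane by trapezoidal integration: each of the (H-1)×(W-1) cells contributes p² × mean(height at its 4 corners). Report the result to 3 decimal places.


height_mm = gray/255 × 0.91; cell vol = 0.83² × mean(4 corners)
unit = 0.83² × 0.91 / (4×255) = 0.000614607 mm³ per gray-sum
row 0: Σ corner-gray over 7 cells = 3895  → 2.3939
row 1: Σ corner-gray over 7 cells = 3599  → 2.2120
row 2: Σ corner-gray over 7 cells = 3553  → 2.1837
row 3: Σ corner-gray over 7 cells = 3652  → 2.2445
row 4: Σ corner-gray over 7 cells = 4082  → 2.5088
row 5: Σ corner-gray over 7 cells = 3765  → 2.3140
row 6: Σ corner-gray over 7 cells = 2977  → 1.8297
row 7: Σ corner-gray over 7 cells = 3234  → 1.9876
row 8: Σ corner-gray over 7 cells = 2935  → 1.8039
row 9: Σ corner-gray over 7 cells = 3406  → 2.0934
row 10: Σ corner-gray over 7 cells = 4489  → 2.7590
row 11: Σ corner-gray over 7 cells = 4014  → 2.4670
row 12: Σ corner-gray over 7 cells = 2979  → 1.8309
row 13: Σ corner-gray over 7 cells = 3321  → 2.0411
row 14: Σ corner-gray over 7 cells = 4122  → 2.5334
Σ rows: total corner-gray = 54023  → 33.2029 mm³

33.203


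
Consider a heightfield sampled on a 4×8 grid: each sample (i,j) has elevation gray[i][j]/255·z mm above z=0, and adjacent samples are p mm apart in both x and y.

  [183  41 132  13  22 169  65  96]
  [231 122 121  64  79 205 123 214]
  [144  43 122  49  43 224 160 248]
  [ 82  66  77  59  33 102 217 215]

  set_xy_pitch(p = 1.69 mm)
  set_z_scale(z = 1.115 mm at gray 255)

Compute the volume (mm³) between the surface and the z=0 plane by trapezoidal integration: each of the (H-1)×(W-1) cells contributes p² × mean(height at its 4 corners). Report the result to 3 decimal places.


30.166

height_mm = gray/255 × 1.115; cell vol = 1.69² × mean(4 corners)
unit = 1.69² × 1.115 / (4×255) = 0.00312211 mm³ per gray-sum
row 0: Σ corner-gray over 7 cells = 3036  → 9.4787
row 1: Σ corner-gray over 7 cells = 3547  → 11.0741
row 2: Σ corner-gray over 7 cells = 3079  → 9.6130
Σ rows: total corner-gray = 9662  → 30.1658 mm³


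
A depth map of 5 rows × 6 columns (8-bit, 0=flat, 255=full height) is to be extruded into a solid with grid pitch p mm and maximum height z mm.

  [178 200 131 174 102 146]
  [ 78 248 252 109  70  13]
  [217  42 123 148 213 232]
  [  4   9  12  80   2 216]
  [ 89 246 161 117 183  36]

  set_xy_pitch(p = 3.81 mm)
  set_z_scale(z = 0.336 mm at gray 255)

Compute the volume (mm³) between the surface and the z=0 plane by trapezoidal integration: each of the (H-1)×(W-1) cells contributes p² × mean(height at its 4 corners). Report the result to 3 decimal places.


47.000

height_mm = gray/255 × 0.336; cell vol = 3.81² × mean(4 corners)
unit = 3.81² × 0.336 / (4×255) = 0.00478177 mm³ per gray-sum
row 0: Σ corner-gray over 5 cells = 2987  → 14.2832
row 1: Σ corner-gray over 5 cells = 2950  → 14.1062
row 2: Σ corner-gray over 5 cells = 1927  → 9.2145
row 3: Σ corner-gray over 5 cells = 1965  → 9.3962
Σ rows: total corner-gray = 9829  → 47.0001 mm³


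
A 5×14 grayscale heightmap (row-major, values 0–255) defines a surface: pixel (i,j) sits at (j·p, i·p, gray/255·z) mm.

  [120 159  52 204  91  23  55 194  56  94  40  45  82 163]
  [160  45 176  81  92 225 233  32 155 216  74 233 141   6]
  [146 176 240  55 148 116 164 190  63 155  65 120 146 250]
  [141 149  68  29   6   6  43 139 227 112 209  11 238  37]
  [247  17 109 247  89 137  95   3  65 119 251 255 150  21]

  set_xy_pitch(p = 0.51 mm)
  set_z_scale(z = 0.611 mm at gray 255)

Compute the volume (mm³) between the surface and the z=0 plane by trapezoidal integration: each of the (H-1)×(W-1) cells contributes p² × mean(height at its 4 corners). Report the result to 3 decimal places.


3.990

height_mm = gray/255 × 0.611; cell vol = 0.51² × mean(4 corners)
unit = 0.51² × 0.611 / (4×255) = 0.000155805 mm³ per gray-sum
row 0: Σ corner-gray over 13 cells = 6045  → 0.9418
row 1: Σ corner-gray over 13 cells = 7244  → 1.1287
row 2: Σ corner-gray over 13 cells = 6324  → 0.9853
row 3: Σ corner-gray over 13 cells = 5994  → 0.9339
Σ rows: total corner-gray = 25607  → 3.9897 mm³


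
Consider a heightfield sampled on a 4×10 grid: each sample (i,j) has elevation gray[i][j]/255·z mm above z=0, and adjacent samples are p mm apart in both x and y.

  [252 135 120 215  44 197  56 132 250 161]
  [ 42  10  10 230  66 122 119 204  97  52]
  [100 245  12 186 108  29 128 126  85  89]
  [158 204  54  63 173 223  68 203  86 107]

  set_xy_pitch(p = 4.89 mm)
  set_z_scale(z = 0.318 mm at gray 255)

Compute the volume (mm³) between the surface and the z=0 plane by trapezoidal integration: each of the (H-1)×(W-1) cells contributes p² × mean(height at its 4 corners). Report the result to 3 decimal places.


95.408

height_mm = gray/255 × 0.318; cell vol = 4.89² × mean(4 corners)
unit = 4.89² × 0.318 / (4×255) = 0.00745495 mm³ per gray-sum
row 0: Σ corner-gray over 9 cells = 4521  → 33.7038
row 1: Σ corner-gray over 9 cells = 3837  → 28.6046
row 2: Σ corner-gray over 9 cells = 4440  → 33.1000
Σ rows: total corner-gray = 12798  → 95.4084 mm³


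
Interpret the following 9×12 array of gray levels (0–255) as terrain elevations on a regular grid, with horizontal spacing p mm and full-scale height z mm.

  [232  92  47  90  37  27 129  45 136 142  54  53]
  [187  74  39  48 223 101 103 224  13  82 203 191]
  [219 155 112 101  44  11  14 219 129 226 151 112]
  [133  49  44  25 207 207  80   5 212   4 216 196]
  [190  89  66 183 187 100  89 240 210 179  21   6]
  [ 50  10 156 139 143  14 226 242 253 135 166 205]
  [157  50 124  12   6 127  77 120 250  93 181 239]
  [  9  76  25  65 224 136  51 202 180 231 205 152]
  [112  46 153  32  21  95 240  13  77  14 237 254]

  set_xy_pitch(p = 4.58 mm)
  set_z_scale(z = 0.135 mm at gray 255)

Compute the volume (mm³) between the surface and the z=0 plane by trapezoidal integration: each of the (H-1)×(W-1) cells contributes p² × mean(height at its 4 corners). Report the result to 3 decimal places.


height_mm = gray/255 × 0.135; cell vol = 4.58² × mean(4 corners)
unit = 4.58² × 0.135 / (4×255) = 0.00277629 mm³ per gray-sum
row 0: Σ corner-gray over 11 cells = 4481  → 12.4405
row 1: Σ corner-gray over 11 cells = 5253  → 14.5838
row 2: Σ corner-gray over 11 cells = 5082  → 14.1091
row 3: Σ corner-gray over 11 cells = 5351  → 14.8559
row 4: Σ corner-gray over 11 cells = 6147  → 17.0658
row 5: Σ corner-gray over 11 cells = 5699  → 15.8221
row 6: Σ corner-gray over 11 cells = 5427  → 15.0669
row 7: Σ corner-gray over 11 cells = 5173  → 14.3617
Σ rows: total corner-gray = 42613  → 118.3060 mm³

118.306


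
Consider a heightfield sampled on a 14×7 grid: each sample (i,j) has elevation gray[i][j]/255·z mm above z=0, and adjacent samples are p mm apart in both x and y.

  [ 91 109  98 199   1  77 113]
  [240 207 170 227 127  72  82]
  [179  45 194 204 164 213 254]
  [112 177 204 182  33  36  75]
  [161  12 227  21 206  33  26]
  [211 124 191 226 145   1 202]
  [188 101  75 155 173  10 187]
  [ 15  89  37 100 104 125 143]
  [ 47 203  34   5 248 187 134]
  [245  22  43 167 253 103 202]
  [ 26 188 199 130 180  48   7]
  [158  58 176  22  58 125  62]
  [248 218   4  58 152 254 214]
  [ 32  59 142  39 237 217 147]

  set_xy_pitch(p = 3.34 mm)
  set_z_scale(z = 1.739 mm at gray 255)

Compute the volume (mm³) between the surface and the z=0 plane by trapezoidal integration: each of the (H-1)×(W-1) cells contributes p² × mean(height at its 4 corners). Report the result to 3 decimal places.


756.108

height_mm = gray/255 × 1.739; cell vol = 3.34² × mean(4 corners)
unit = 3.34² × 1.739 / (4×255) = 0.0190192 mm³ per gray-sum
row 0: Σ corner-gray over 6 cells = 3100  → 58.9595
row 1: Σ corner-gray over 6 cells = 4001  → 76.0958
row 2: Σ corner-gray over 6 cells = 3524  → 67.0237
row 3: Σ corner-gray over 6 cells = 2636  → 50.1346
row 4: Σ corner-gray over 6 cells = 2972  → 56.5251
row 5: Σ corner-gray over 6 cells = 3190  → 60.6713
row 6: Σ corner-gray over 6 cells = 2471  → 46.9965
row 7: Σ corner-gray over 6 cells = 2603  → 49.5070
row 8: Σ corner-gray over 6 cells = 3158  → 60.0626
row 9: Σ corner-gray over 6 cells = 3146  → 59.8344
row 10: Σ corner-gray over 6 cells = 2621  → 49.8493
row 11: Σ corner-gray over 6 cells = 2932  → 55.7643
row 12: Σ corner-gray over 6 cells = 3401  → 64.6843
Σ rows: total corner-gray = 39755  → 756.1085 mm³


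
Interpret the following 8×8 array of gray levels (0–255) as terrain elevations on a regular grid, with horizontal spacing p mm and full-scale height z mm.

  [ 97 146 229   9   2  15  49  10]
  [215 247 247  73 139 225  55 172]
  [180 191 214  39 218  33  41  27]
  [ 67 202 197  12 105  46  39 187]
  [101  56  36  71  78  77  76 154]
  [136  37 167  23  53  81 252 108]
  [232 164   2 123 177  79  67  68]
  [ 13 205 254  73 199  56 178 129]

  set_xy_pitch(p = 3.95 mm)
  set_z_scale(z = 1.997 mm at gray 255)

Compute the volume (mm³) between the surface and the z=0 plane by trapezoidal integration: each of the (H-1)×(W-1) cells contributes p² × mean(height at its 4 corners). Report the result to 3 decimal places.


height_mm = gray/255 × 1.997; cell vol = 3.95² × mean(4 corners)
unit = 3.95² × 1.997 / (4×255) = 0.0305472 mm³ per gray-sum
row 0: Σ corner-gray over 7 cells = 3366  → 102.8220
row 1: Σ corner-gray over 7 cells = 4038  → 123.3498
row 2: Σ corner-gray over 7 cells = 3135  → 95.7656
row 3: Σ corner-gray over 7 cells = 2499  → 76.3376
row 4: Σ corner-gray over 7 cells = 2513  → 76.7652
row 5: Σ corner-gray over 7 cells = 2994  → 91.4585
row 6: Σ corner-gray over 7 cells = 3596  → 109.8479
Σ rows: total corner-gray = 22141  → 676.3466 mm³

676.347


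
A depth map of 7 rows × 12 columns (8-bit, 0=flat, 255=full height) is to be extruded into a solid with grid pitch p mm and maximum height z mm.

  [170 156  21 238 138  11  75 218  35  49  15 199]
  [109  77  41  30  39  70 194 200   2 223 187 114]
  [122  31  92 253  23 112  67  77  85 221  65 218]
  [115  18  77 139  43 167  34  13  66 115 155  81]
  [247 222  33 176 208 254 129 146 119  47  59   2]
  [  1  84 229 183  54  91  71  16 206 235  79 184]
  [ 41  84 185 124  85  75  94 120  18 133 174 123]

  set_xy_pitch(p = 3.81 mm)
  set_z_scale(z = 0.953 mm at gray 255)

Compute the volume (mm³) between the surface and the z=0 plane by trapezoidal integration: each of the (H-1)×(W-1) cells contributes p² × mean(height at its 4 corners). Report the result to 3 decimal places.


height_mm = gray/255 × 0.953; cell vol = 3.81² × mean(4 corners)
unit = 3.81² × 0.953 / (4×255) = 0.0135626 mm³ per gray-sum
row 0: Σ corner-gray over 11 cells = 4630  → 62.7948
row 1: Σ corner-gray over 11 cells = 4741  → 64.3002
row 2: Σ corner-gray over 11 cells = 4242  → 57.5325
row 3: Σ corner-gray over 11 cells = 4885  → 66.2533
row 4: Σ corner-gray over 11 cells = 5716  → 77.5238
row 5: Σ corner-gray over 11 cells = 5029  → 68.2063
Σ rows: total corner-gray = 29243  → 396.6109 mm³

396.611
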